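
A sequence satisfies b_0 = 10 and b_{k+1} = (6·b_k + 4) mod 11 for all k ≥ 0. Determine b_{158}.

5

b_0 = 10, b_1 = 9, b_2 = 3, b_3 = 0, b_4 = 4, b_5 = 6, b_6 = 7, b_7 = 2, b_8 = 5, b_9 = 1, b_{10} = 10.
Since b_{10} = b_0 = 10, the sequence is periodic with period 10.
(158 - 0) mod 10 = 8, so b_{158} = b_8 = 5.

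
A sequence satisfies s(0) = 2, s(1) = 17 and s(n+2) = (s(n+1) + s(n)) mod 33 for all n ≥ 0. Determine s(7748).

s(0) = 2,  s(1) = 17,  s(2) = 19,  s(3) = 3,  s(4) = 22,  s(5) = 25,  s(6) = 14,  s(7) = 6,  s(8) = 20,  s(9) = 26,  s(10) = 13,  s(11) = 6,  s(12) = 19,  s(13) = 25,  s(14) = 11,  s(15) = 3,  s(16) = 14,  s(17) = 17,  s(18) = 31,  s(19) = 15,  s(20) = 13,  s(21) = 28,  s(22) = 8,  s(23) = 3,  s(24) = 11,  s(25) = 14,  s(26) = 25,  s(27) = 6,  s(28) = 31,  s(29) = 4,  s(30) = 2,  s(31) = 6,  s(32) = 8,  s(33) = 14,  s(34) = 22,  s(35) = 3,  s(36) = 25,  s(37) = 28,  s(38) = 20,  s(39) = 15,  s(40) = 2,  s(41) = 17.
Since (s(40), s(41)) = (s(0), s(1)) = (2, 17) (two consecutive terms determine the rest), the sequence is periodic with period 40.
(7748 - 0) mod 40 = 28, so s(7748) = s(28) = 31.

31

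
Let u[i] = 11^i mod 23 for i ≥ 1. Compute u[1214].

u[1] = 11; u[2] = 6; u[3] = 20; u[4] = 13; u[5] = 5; u[6] = 9; u[7] = 7; u[8] = 8; u[9] = 19; u[10] = 2; u[11] = 22; u[12] = 12; u[13] = 17; u[14] = 3; u[15] = 10; u[16] = 18; u[17] = 14; u[18] = 16; u[19] = 15; u[20] = 4; u[21] = 21; u[22] = 1; u[23] = 11.
The sequence repeats with period 22.
(1214 - 1) mod 22 = 3, so u[1214] = u[4] = 13.

13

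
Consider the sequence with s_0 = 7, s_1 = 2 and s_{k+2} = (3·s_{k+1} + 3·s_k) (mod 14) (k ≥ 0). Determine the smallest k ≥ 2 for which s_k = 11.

Computing terms: s_0 = 7,  s_1 = 2,  s_2 = 13,  s_3 = 3,  s_4 = 6,  s_5 = 13,  s_6 = 1,  s_7 = 0,  s_8 = 3,  s_9 = 9,  s_{10} = 8,  s_{11} = 9,  s_{12} = 9,  s_{13} = 12,  s_{14} = 7,  s_{15} = 1,  s_{16} = 10,  s_{17} = 5,  s_{18} = 3,  s_{19} = 10,  s_{20} = 11,  s_{21} = 7,  s_{22} = 12,  s_{23} = 1,  s_{24} = 11,  s_{25} = 8,  s_{26} = 1,  s_{27} = 13,  s_{28} = 0,  s_{29} = 11,  s_{30} = 5,  s_{31} = 6,  s_{32} = 5,  s_{33} = 5,  s_{34} = 2,  s_{35} = 7,  s_{36} = 13,  s_{37} = 4,  s_{38} = 9,  s_{39} = 11,  s_{40} = 4,  s_{41} = 3,  s_{42} = 7,  s_{43} = 2.
The sequence repeats with period 42.
The value 11 first appears (with k ≥ 2) at s_{20}.

20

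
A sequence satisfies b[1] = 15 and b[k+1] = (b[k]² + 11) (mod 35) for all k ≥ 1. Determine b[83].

1

b[1] = 15,  b[2] = 26,  b[3] = 22,  b[4] = 5,  b[5] = 1,  b[6] = 12,  b[7] = 15.
Since b[7] = b[1] = 15, the sequence is periodic with period 6.
(83 - 1) mod 6 = 4, so b[83] = b[5] = 1.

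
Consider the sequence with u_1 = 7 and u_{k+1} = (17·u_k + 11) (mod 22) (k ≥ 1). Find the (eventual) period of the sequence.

10

We have u_1 = 7; u_2 = 20; u_3 = 21; u_4 = 16; u_5 = 19; u_6 = 4; u_7 = 13; u_8 = 12; u_9 = 17; u_{10} = 14; u_{11} = 7.
The sequence repeats with period 10.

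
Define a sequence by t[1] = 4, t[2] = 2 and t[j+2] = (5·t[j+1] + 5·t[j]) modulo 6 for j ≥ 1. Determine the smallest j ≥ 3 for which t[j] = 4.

Listing terms: t[1] = 4; t[2] = 2; t[3] = 0; t[4] = 4; t[5] = 2.
Since (t[4], t[5]) = (t[1], t[2]) = (4, 2) (two consecutive terms determine the rest), the sequence is periodic with period 3.
The value 4 next appears (with j ≥ 3) at t[4].

4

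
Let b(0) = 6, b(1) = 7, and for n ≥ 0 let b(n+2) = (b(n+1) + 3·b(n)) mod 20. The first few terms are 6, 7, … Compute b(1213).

We have b(0) = 6,  b(1) = 7,  b(2) = 5,  b(3) = 6,  b(4) = 1,  b(5) = 19,  b(6) = 2,  b(7) = 19,  b(8) = 5,  b(9) = 2,  b(10) = 17,  b(11) = 3,  b(12) = 14,  b(13) = 3,  b(14) = 5,  b(15) = 14,  b(16) = 9,  b(17) = 11,  b(18) = 18,  b(19) = 11,  b(20) = 5,  b(21) = 18,  b(22) = 13,  b(23) = 7,  b(24) = 6,  b(25) = 7.
Since (b(24), b(25)) = (b(0), b(1)) = (6, 7) (two consecutive terms determine the rest), the sequence is periodic with period 24.
So b(1213) = b(0 + ((1213-0) mod 24)) = b(13) = 3.

3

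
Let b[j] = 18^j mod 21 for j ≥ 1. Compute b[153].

15

Computing terms: b[1] = 18; b[2] = 9; b[3] = 15; b[4] = 18.
Since b[4] = b[1] = 18, the sequence is periodic with period 3.
(153 - 1) mod 3 = 2, so b[153] = b[3] = 15.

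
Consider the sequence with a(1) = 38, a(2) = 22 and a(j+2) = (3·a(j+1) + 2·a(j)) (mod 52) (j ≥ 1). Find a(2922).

Listing terms: a(1) = 38; a(2) = 22; a(3) = 38; a(4) = 2; a(5) = 30; a(6) = 42; a(7) = 30; a(8) = 18; a(9) = 10; a(10) = 14; a(11) = 10; a(12) = 6; a(13) = 38; a(14) = 22.
Since (a(13), a(14)) = (a(1), a(2)) = (38, 22) (two consecutive terms determine the rest), the sequence is periodic with period 12.
(2922 - 1) mod 12 = 5, so a(2922) = a(6) = 42.

42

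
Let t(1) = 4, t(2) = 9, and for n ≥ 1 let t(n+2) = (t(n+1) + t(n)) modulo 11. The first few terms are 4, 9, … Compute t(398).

Listing terms: t(1) = 4, t(2) = 9, t(3) = 2, t(4) = 0, t(5) = 2, t(6) = 2, t(7) = 4, t(8) = 6, t(9) = 10, t(10) = 5, t(11) = 4, t(12) = 9.
Since (t(11), t(12)) = (t(1), t(2)) = (4, 9) (two consecutive terms determine the rest), the sequence is periodic with period 10.
(398 - 1) mod 10 = 7, so t(398) = t(8) = 6.

6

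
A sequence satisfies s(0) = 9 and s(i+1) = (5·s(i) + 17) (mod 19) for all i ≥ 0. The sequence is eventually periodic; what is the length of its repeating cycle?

Listing terms: s(0) = 9,  s(1) = 5,  s(2) = 4,  s(3) = 18,  s(4) = 12,  s(5) = 1,  s(6) = 3,  s(7) = 13,  s(8) = 6,  s(9) = 9.
The sequence repeats with period 9.

9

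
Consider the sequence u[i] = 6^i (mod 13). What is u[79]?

7

Listing terms: u[1] = 6,  u[2] = 10,  u[3] = 8,  u[4] = 9,  u[5] = 2,  u[6] = 12,  u[7] = 7,  u[8] = 3,  u[9] = 5,  u[10] = 4,  u[11] = 11,  u[12] = 1,  u[13] = 6.
Since u[13] = u[1] = 6, the sequence is periodic with period 12.
(79 - 1) mod 12 = 6, so u[79] = u[7] = 7.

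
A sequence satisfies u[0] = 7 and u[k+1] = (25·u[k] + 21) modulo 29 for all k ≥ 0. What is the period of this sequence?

u[0] = 7,  u[1] = 22,  u[2] = 20,  u[3] = 28,  u[4] = 25,  u[5] = 8,  u[6] = 18,  u[7] = 7.
Since u[7] = u[0] = 7, the sequence is periodic with period 7.

7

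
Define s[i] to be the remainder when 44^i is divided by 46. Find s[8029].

Computing terms: s[1] = 44,  s[2] = 4,  s[3] = 38,  s[4] = 16,  s[5] = 14,  s[6] = 18,  s[7] = 10,  s[8] = 26,  s[9] = 40,  s[10] = 12,  s[11] = 22,  s[12] = 2,  s[13] = 42,  s[14] = 8,  s[15] = 30,  s[16] = 32,  s[17] = 28,  s[18] = 36,  s[19] = 20,  s[20] = 6,  s[21] = 34,  s[22] = 24,  s[23] = 44.
The sequence repeats with period 22.
(8029 - 1) mod 22 = 20, so s[8029] = s[21] = 34.

34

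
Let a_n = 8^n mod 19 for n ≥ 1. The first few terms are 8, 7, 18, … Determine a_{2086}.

11

Computing terms: a_1 = 8; a_2 = 7; a_3 = 18; a_4 = 11; a_5 = 12; a_6 = 1; a_7 = 8.
The sequence repeats with period 6.
So a_{2086} = a_{1 + ((2086-1) mod 6)} = a_4 = 11.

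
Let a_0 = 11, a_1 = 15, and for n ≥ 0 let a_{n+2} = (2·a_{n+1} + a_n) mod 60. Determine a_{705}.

3

a_0 = 11; a_1 = 15; a_2 = 41; a_3 = 37; a_4 = 55; a_5 = 27; a_6 = 49; a_7 = 5; a_8 = 59; a_9 = 3; a_{10} = 5; a_{11} = 13; a_{12} = 31; a_{13} = 15; a_{14} = 1; a_{15} = 17; a_{16} = 35; a_{17} = 27; a_{18} = 29; a_{19} = 25; a_{20} = 19; a_{21} = 3; a_{22} = 25; a_{23} = 53; a_{24} = 11; a_{25} = 15.
Since (a_{24}, a_{25}) = (a_0, a_1) = (11, 15) (two consecutive terms determine the rest), the sequence is periodic with period 24.
(705 - 0) mod 24 = 9, so a_{705} = a_9 = 3.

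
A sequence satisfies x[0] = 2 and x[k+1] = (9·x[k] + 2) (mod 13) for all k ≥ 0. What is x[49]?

Computing terms: x[0] = 2; x[1] = 7; x[2] = 0; x[3] = 2.
The sequence repeats with period 3.
(49 - 0) mod 3 = 1, so x[49] = x[1] = 7.

7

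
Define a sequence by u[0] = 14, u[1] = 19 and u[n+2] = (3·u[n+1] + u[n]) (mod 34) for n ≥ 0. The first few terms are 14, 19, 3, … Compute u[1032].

u[0] = 14,  u[1] = 19,  u[2] = 3,  u[3] = 28,  u[4] = 19,  u[5] = 17,  u[6] = 2,  u[7] = 23,  u[8] = 3,  u[9] = 32,  u[10] = 31,  u[11] = 23,  u[12] = 32,  u[13] = 17,  u[14] = 15,  u[15] = 28,  u[16] = 31,  u[17] = 19,  u[18] = 20,  u[19] = 11,  u[20] = 19,  u[21] = 0,  u[22] = 19,  u[23] = 23,  u[24] = 20,  u[25] = 15,  u[26] = 31,  u[27] = 6,  u[28] = 15,  u[29] = 17,  u[30] = 32,  u[31] = 11,  u[32] = 31,  u[33] = 2,  u[34] = 3,  u[35] = 11,  u[36] = 2,  u[37] = 17,  u[38] = 19,  u[39] = 6,  u[40] = 3,  u[41] = 15,  u[42] = 14,  u[43] = 23,  u[44] = 15,  u[45] = 0,  u[46] = 15,  u[47] = 11,  u[48] = 14,  u[49] = 19.
Since (u[48], u[49]) = (u[0], u[1]) = (14, 19) (two consecutive terms determine the rest), the sequence is periodic with period 48.
So u[1032] = u[0 + ((1032-0) mod 48)] = u[24] = 20.

20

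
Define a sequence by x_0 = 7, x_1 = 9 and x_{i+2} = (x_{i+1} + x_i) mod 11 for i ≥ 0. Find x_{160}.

7

Listing terms: x_0 = 7; x_1 = 9; x_2 = 5; x_3 = 3; x_4 = 8; x_5 = 0; x_6 = 8; x_7 = 8; x_8 = 5; x_9 = 2; x_{10} = 7; x_{11} = 9.
Since (x_{10}, x_{11}) = (x_0, x_1) = (7, 9) (two consecutive terms determine the rest), the sequence is periodic with period 10.
(160 - 0) mod 10 = 0, so x_{160} = x_0 = 7.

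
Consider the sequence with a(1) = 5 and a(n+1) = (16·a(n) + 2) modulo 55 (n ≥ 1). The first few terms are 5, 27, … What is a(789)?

16

a(1) = 5; a(2) = 27; a(3) = 49; a(4) = 16; a(5) = 38; a(6) = 5.
The sequence repeats with period 5.
So a(789) = a(1 + ((789-1) mod 5)) = a(4) = 16.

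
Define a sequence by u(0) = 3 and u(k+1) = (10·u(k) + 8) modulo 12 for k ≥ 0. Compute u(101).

u(0) = 3,  u(1) = 2,  u(2) = 4,  u(3) = 0,  u(4) = 8,  u(5) = 4.
Since u(5) = u(2) = 4, the sequence is eventually periodic: after a pre-period of length 2 it cycles with period 3.
For k ≥ 2, u(k) depends only on (k - 2) mod 3. (101 - 2) mod 3 = 0, so u(101) = u(2) = 4.

4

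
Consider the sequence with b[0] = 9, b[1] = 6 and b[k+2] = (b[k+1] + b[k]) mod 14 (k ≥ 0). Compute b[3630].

b[0] = 9, b[1] = 6, b[2] = 1, b[3] = 7, b[4] = 8, b[5] = 1, b[6] = 9, b[7] = 10, b[8] = 5, b[9] = 1, b[10] = 6, b[11] = 7, b[12] = 13, b[13] = 6, b[14] = 5, b[15] = 11, b[16] = 2, b[17] = 13, b[18] = 1, b[19] = 0, b[20] = 1, b[21] = 1, b[22] = 2, b[23] = 3, b[24] = 5, b[25] = 8, b[26] = 13, b[27] = 7, b[28] = 6, b[29] = 13, b[30] = 5, b[31] = 4, b[32] = 9, b[33] = 13, b[34] = 8, b[35] = 7, b[36] = 1, b[37] = 8, b[38] = 9, b[39] = 3, b[40] = 12, b[41] = 1, b[42] = 13, b[43] = 0, b[44] = 13, b[45] = 13, b[46] = 12, b[47] = 11, b[48] = 9, b[49] = 6.
The sequence repeats with period 48.
So b[3630] = b[0 + ((3630-0) mod 48)] = b[30] = 5.

5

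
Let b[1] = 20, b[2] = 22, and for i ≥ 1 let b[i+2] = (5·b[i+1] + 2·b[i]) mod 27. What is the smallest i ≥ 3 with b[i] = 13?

8

We have b[1] = 20,  b[2] = 22,  b[3] = 15,  b[4] = 11,  b[5] = 4,  b[6] = 15,  b[7] = 2,  b[8] = 13,  b[9] = 15,  b[10] = 20,  b[11] = 22.
Since (b[10], b[11]) = (b[1], b[2]) = (20, 22) (two consecutive terms determine the rest), the sequence is periodic with period 9.
The value 13 first appears (with i ≥ 3) at b[8].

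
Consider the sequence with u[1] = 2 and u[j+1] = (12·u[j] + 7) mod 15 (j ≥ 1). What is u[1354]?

1

We have u[1] = 2,  u[2] = 1,  u[3] = 4,  u[4] = 10,  u[5] = 7,  u[6] = 1.
Since u[6] = u[2] = 1, the sequence is eventually periodic: after a pre-period of length 1 it cycles with period 4.
For j ≥ 2, u[j] depends only on (j - 2) mod 4. (1354 - 2) mod 4 = 0, so u[1354] = u[2] = 1.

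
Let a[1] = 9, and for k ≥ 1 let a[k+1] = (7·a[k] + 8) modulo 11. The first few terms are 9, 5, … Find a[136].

3

Computing terms: a[1] = 9; a[2] = 5; a[3] = 10; a[4] = 1; a[5] = 4; a[6] = 3; a[7] = 7; a[8] = 2; a[9] = 0; a[10] = 8; a[11] = 9.
The sequence repeats with period 10.
(136 - 1) mod 10 = 5, so a[136] = a[6] = 3.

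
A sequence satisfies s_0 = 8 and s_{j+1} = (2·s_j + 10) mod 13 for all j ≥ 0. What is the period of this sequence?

Computing terms: s_0 = 8; s_1 = 0; s_2 = 10; s_3 = 4; s_4 = 5; s_5 = 7; s_6 = 11; s_7 = 6; s_8 = 9; s_9 = 2; s_{10} = 1; s_{11} = 12; s_{12} = 8.
Since s_{12} = s_0 = 8, the sequence is periodic with period 12.

12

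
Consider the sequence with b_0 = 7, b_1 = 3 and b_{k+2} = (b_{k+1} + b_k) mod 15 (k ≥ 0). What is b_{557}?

0

b_0 = 7; b_1 = 3; b_2 = 10; b_3 = 13; b_4 = 8; b_5 = 6; b_6 = 14; b_7 = 5; b_8 = 4; b_9 = 9; b_{10} = 13; b_{11} = 7; b_{12} = 5; b_{13} = 12; b_{14} = 2; b_{15} = 14; b_{16} = 1; b_{17} = 0; b_{18} = 1; b_{19} = 1; b_{20} = 2; b_{21} = 3; b_{22} = 5; b_{23} = 8; b_{24} = 13; b_{25} = 6; b_{26} = 4; b_{27} = 10; b_{28} = 14; b_{29} = 9; b_{30} = 8; b_{31} = 2; b_{32} = 10; b_{33} = 12; b_{34} = 7; b_{35} = 4; b_{36} = 11; b_{37} = 0; b_{38} = 11; b_{39} = 11; b_{40} = 7; b_{41} = 3.
The sequence repeats with period 40.
(557 - 0) mod 40 = 37, so b_{557} = b_{37} = 0.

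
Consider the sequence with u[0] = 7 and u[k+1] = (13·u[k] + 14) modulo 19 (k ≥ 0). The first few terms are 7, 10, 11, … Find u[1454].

Listing terms: u[0] = 7, u[1] = 10, u[2] = 11, u[3] = 5, u[4] = 3, u[5] = 15, u[6] = 0, u[7] = 14, u[8] = 6, u[9] = 16, u[10] = 13, u[11] = 12, u[12] = 18, u[13] = 1, u[14] = 8, u[15] = 4, u[16] = 9, u[17] = 17, u[18] = 7.
The sequence repeats with period 18.
(1454 - 0) mod 18 = 14, so u[1454] = u[14] = 8.

8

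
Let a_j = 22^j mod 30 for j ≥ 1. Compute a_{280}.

16

We have a_1 = 22, a_2 = 4, a_3 = 28, a_4 = 16, a_5 = 22.
Since a_5 = a_1 = 22, the sequence is periodic with period 4.
So a_{280} = a_{1 + ((280-1) mod 4)} = a_4 = 16.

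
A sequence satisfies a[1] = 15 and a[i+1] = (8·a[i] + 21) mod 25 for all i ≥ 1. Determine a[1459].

a[1] = 15; a[2] = 16; a[3] = 24; a[4] = 13; a[5] = 0; a[6] = 21; a[7] = 14; a[8] = 8; a[9] = 10; a[10] = 1; a[11] = 4; a[12] = 3; a[13] = 20; a[14] = 6; a[15] = 19; a[16] = 23; a[17] = 5; a[18] = 11; a[19] = 9; a[20] = 18; a[21] = 15.
Since a[21] = a[1] = 15, the sequence is periodic with period 20.
(1459 - 1) mod 20 = 18, so a[1459] = a[19] = 9.

9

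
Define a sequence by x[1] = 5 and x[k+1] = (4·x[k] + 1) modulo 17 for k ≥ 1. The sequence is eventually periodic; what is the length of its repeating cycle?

4

x[1] = 5, x[2] = 4, x[3] = 0, x[4] = 1, x[5] = 5.
The sequence repeats with period 4.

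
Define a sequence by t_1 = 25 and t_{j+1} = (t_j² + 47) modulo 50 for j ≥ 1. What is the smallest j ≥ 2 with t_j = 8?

4

Computing terms: t_1 = 25, t_2 = 22, t_3 = 31, t_4 = 8, t_5 = 11, t_6 = 18, t_7 = 21, t_8 = 38, t_9 = 41, t_{10} = 28, t_{11} = 31.
Since t_{11} = t_3 = 31, the sequence is eventually periodic: after a pre-period of length 2 it cycles with period 8.
The value 8 first appears (with j ≥ 2) at t_4.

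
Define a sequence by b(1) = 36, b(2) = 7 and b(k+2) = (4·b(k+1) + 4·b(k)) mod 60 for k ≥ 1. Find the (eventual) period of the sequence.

24

b(1) = 36, b(2) = 7, b(3) = 52, b(4) = 56, b(5) = 12, b(6) = 32, b(7) = 56, b(8) = 52, b(9) = 12, b(10) = 16, b(11) = 52, b(12) = 32, b(13) = 36, b(14) = 32, b(15) = 32, b(16) = 16, b(17) = 12, b(18) = 52, b(19) = 16, b(20) = 32, b(21) = 12, b(22) = 56, b(23) = 32, b(24) = 52, b(25) = 36, b(26) = 52, b(27) = 52, b(28) = 56.
Since (b(27), b(28)) = (b(3), b(4)) = (52, 56) (two consecutive terms determine the rest), the sequence is eventually periodic: after a pre-period of length 2 it cycles with period 24.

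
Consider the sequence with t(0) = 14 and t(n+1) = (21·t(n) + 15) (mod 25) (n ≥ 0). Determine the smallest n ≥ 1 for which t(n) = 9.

Listing terms: t(0) = 14,  t(1) = 9,  t(2) = 4,  t(3) = 24,  t(4) = 19,  t(5) = 14.
Since t(5) = t(0) = 14, the sequence is periodic with period 5.
The value 9 first appears (with n ≥ 1) at t(1).

1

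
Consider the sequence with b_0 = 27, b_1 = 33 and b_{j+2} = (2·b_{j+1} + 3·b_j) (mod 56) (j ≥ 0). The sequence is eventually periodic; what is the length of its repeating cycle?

6

Computing terms: b_0 = 27, b_1 = 33, b_2 = 35, b_3 = 1, b_4 = 51, b_5 = 49, b_6 = 27, b_7 = 33.
Since (b_6, b_7) = (b_0, b_1) = (27, 33) (two consecutive terms determine the rest), the sequence is periodic with period 6.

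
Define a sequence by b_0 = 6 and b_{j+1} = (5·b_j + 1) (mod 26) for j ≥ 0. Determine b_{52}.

Computing terms: b_0 = 6; b_1 = 5; b_2 = 0; b_3 = 1; b_4 = 6.
The sequence repeats with period 4.
So b_{52} = b_{0 + ((52-0) mod 4)} = b_0 = 6.

6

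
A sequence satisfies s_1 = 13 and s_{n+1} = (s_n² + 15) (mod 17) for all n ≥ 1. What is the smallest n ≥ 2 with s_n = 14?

Listing terms: s_1 = 13,  s_2 = 14,  s_3 = 7,  s_4 = 13.
The sequence repeats with period 3.
The value 14 first appears (with n ≥ 2) at s_2.

2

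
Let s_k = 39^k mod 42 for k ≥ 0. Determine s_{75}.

s_0 = 1,  s_1 = 39,  s_2 = 9,  s_3 = 15,  s_4 = 39.
Since s_4 = s_1 = 39, the sequence is eventually periodic: after a pre-period of length 1 it cycles with period 3.
For k ≥ 1, s_k depends only on (k - 1) mod 3. (75 - 1) mod 3 = 2, so s_{75} = s_3 = 15.

15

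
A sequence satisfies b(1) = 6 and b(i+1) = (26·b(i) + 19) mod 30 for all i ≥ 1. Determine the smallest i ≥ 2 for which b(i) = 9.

3

Computing terms: b(1) = 6,  b(2) = 25,  b(3) = 9,  b(4) = 13,  b(5) = 27,  b(6) = 1,  b(7) = 15,  b(8) = 19,  b(9) = 3,  b(10) = 7,  b(11) = 21,  b(12) = 25.
Since b(12) = b(2) = 25, the sequence is eventually periodic: after a pre-period of length 1 it cycles with period 10.
The value 9 first appears (with i ≥ 2) at b(3).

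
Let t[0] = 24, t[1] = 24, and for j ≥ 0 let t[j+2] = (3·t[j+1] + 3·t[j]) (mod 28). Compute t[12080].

20

Listing terms: t[0] = 24, t[1] = 24, t[2] = 4, t[3] = 0, t[4] = 12, t[5] = 8, t[6] = 4, t[7] = 8, t[8] = 8, t[9] = 20, t[10] = 0, t[11] = 4, t[12] = 12, t[13] = 20, t[14] = 12, t[15] = 12, t[16] = 16, t[17] = 0, t[18] = 20, t[19] = 4, t[20] = 16, t[21] = 4, t[22] = 4, t[23] = 24, t[24] = 0, t[25] = 16, t[26] = 20, t[27] = 24, t[28] = 20, t[29] = 20, t[30] = 8, t[31] = 0, t[32] = 24, t[33] = 16, t[34] = 8, t[35] = 16, t[36] = 16, t[37] = 12, t[38] = 0, t[39] = 8, t[40] = 24, t[41] = 12, t[42] = 24, t[43] = 24.
The sequence repeats with period 42.
(12080 - 0) mod 42 = 26, so t[12080] = t[26] = 20.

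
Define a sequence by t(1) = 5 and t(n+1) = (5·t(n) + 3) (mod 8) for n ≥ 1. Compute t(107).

7

Listing terms: t(1) = 5; t(2) = 4; t(3) = 7; t(4) = 6; t(5) = 1; t(6) = 0; t(7) = 3; t(8) = 2; t(9) = 5.
Since t(9) = t(1) = 5, the sequence is periodic with period 8.
(107 - 1) mod 8 = 2, so t(107) = t(3) = 7.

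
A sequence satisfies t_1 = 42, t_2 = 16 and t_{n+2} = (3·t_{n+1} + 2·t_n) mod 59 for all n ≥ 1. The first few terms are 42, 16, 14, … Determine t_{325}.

13

Listing terms: t_1 = 42, t_2 = 16, t_3 = 14, t_4 = 15, t_5 = 14, t_6 = 13, t_7 = 8, t_8 = 50, t_9 = 48, t_{10} = 8, t_{11} = 2, t_{12} = 22, t_{13} = 11, t_{14} = 18, t_{15} = 17, t_{16} = 28, t_{17} = 0, t_{18} = 56, t_{19} = 50, t_{20} = 26, t_{21} = 1, t_{22} = 55, t_{23} = 49, t_{24} = 21, t_{25} = 43, t_{26} = 53, t_{27} = 9, t_{28} = 15, t_{29} = 4, t_{30} = 42, t_{31} = 16.
The sequence repeats with period 29.
(325 - 1) mod 29 = 5, so t_{325} = t_6 = 13.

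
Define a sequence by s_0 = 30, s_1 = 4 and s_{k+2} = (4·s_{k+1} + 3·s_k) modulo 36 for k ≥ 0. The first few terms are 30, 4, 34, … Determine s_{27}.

Listing terms: s_0 = 30; s_1 = 4; s_2 = 34; s_3 = 4; s_4 = 10; s_5 = 16; s_6 = 22; s_7 = 28; s_8 = 34; s_9 = 4.
Since (s_8, s_9) = (s_2, s_3) = (34, 4) (two consecutive terms determine the rest), the sequence is eventually periodic: after a pre-period of length 2 it cycles with period 6.
For k ≥ 2, s_k depends only on (k - 2) mod 6. (27 - 2) mod 6 = 1, so s_{27} = s_3 = 4.

4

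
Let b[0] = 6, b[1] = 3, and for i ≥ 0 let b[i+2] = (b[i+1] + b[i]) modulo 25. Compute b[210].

Computing terms: b[0] = 6, b[1] = 3, b[2] = 9, b[3] = 12, b[4] = 21, b[5] = 8, b[6] = 4, b[7] = 12, b[8] = 16, b[9] = 3, b[10] = 19, b[11] = 22, b[12] = 16, b[13] = 13, b[14] = 4, b[15] = 17, b[16] = 21, b[17] = 13, b[18] = 9, b[19] = 22, b[20] = 6, b[21] = 3.
The sequence repeats with period 20.
So b[210] = b[0 + ((210-0) mod 20)] = b[10] = 19.

19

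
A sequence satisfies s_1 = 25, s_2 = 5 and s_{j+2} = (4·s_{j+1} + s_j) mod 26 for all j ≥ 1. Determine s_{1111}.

s_1 = 25, s_2 = 5, s_3 = 19, s_4 = 3, s_5 = 5, s_6 = 23, s_7 = 19, s_8 = 21, s_9 = 25, s_{10} = 17, s_{11} = 15, s_{12} = 25, s_{13} = 11, s_{14} = 17, s_{15} = 1, s_{16} = 21, s_{17} = 7, s_{18} = 23, s_{19} = 21, s_{20} = 3, s_{21} = 7, s_{22} = 5, s_{23} = 1, s_{24} = 9, s_{25} = 11, s_{26} = 1, s_{27} = 15, s_{28} = 9, s_{29} = 25, s_{30} = 5.
Since (s_{29}, s_{30}) = (s_1, s_2) = (25, 5) (two consecutive terms determine the rest), the sequence is periodic with period 28.
So s_{1111} = s_{1 + ((1111-1) mod 28)} = s_{19} = 21.

21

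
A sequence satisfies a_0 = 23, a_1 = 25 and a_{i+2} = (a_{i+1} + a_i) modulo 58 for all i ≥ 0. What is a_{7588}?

Computing terms: a_0 = 23; a_1 = 25; a_2 = 48; a_3 = 15; a_4 = 5; a_5 = 20; a_6 = 25; a_7 = 45; a_8 = 12; a_9 = 57; a_{10} = 11; a_{11} = 10; a_{12} = 21; a_{13} = 31; a_{14} = 52; a_{15} = 25; a_{16} = 19; a_{17} = 44; a_{18} = 5; a_{19} = 49; a_{20} = 54; a_{21} = 45; a_{22} = 41; a_{23} = 28; a_{24} = 11; a_{25} = 39; a_{26} = 50; a_{27} = 31; a_{28} = 23; a_{29} = 54; a_{30} = 19; a_{31} = 15; a_{32} = 34; a_{33} = 49; a_{34} = 25; a_{35} = 16; a_{36} = 41; a_{37} = 57; a_{38} = 40; a_{39} = 39; a_{40} = 21; a_{41} = 2; a_{42} = 23; a_{43} = 25.
The sequence repeats with period 42.
So a_{7588} = a_{0 + ((7588-0) mod 42)} = a_{28} = 23.

23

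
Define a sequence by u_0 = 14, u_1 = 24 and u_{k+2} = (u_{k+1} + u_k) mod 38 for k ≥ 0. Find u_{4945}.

u_0 = 14; u_1 = 24; u_2 = 0; u_3 = 24; u_4 = 24; u_5 = 10; u_6 = 34; u_7 = 6; u_8 = 2; u_9 = 8; u_{10} = 10; u_{11} = 18; u_{12} = 28; u_{13} = 8; u_{14} = 36; u_{15} = 6; u_{16} = 4; u_{17} = 10; u_{18} = 14; u_{19} = 24.
Since (u_{18}, u_{19}) = (u_0, u_1) = (14, 24) (two consecutive terms determine the rest), the sequence is periodic with period 18.
(4945 - 0) mod 18 = 13, so u_{4945} = u_{13} = 8.

8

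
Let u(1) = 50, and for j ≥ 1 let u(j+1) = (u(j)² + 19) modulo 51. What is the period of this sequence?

Computing terms: u(1) = 50,  u(2) = 20,  u(3) = 11,  u(4) = 38,  u(5) = 35,  u(6) = 20.
Since u(6) = u(2) = 20, the sequence is eventually periodic: after a pre-period of length 1 it cycles with period 4.

4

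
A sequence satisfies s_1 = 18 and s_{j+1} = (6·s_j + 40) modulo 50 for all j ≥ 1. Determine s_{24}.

8

Listing terms: s_1 = 18, s_2 = 48, s_3 = 28, s_4 = 8, s_5 = 38, s_6 = 18.
Since s_6 = s_1 = 18, the sequence is periodic with period 5.
So s_{24} = s_{1 + ((24-1) mod 5)} = s_4 = 8.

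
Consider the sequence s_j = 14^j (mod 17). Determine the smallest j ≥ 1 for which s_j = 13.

Computing terms: s_0 = 1,  s_1 = 14,  s_2 = 9,  s_3 = 7,  s_4 = 13,  s_5 = 12,  s_6 = 15,  s_7 = 6,  s_8 = 16,  s_9 = 3,  s_{10} = 8,  s_{11} = 10,  s_{12} = 4,  s_{13} = 5,  s_{14} = 2,  s_{15} = 11,  s_{16} = 1.
Since s_{16} = s_0 = 1, the sequence is periodic with period 16.
The value 13 first appears (with j ≥ 1) at s_4.

4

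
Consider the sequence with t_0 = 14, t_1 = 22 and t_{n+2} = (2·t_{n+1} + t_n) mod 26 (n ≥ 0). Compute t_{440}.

4

We have t_0 = 14, t_1 = 22, t_2 = 6, t_3 = 8, t_4 = 22, t_5 = 0, t_6 = 22, t_7 = 18, t_8 = 6, t_9 = 4, t_{10} = 14, t_{11} = 6, t_{12} = 0, t_{13} = 6, t_{14} = 12, t_{15} = 4, t_{16} = 20, t_{17} = 18, t_{18} = 4, t_{19} = 0, t_{20} = 4, t_{21} = 8, t_{22} = 20, t_{23} = 22, t_{24} = 12, t_{25} = 20, t_{26} = 0, t_{27} = 20, t_{28} = 14, t_{29} = 22.
Since (t_{28}, t_{29}) = (t_0, t_1) = (14, 22) (two consecutive terms determine the rest), the sequence is periodic with period 28.
So t_{440} = t_{0 + ((440-0) mod 28)} = t_{20} = 4.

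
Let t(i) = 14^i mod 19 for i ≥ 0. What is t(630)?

t(0) = 1,  t(1) = 14,  t(2) = 6,  t(3) = 8,  t(4) = 17,  t(5) = 10,  t(6) = 7,  t(7) = 3,  t(8) = 4,  t(9) = 18,  t(10) = 5,  t(11) = 13,  t(12) = 11,  t(13) = 2,  t(14) = 9,  t(15) = 12,  t(16) = 16,  t(17) = 15,  t(18) = 1.
Since t(18) = t(0) = 1, the sequence is periodic with period 18.
(630 - 0) mod 18 = 0, so t(630) = t(0) = 1.

1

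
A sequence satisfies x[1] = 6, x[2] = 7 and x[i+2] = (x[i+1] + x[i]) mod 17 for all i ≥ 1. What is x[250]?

13

x[1] = 6,  x[2] = 7,  x[3] = 13,  x[4] = 3,  x[5] = 16,  x[6] = 2,  x[7] = 1,  x[8] = 3,  x[9] = 4,  x[10] = 7,  x[11] = 11,  x[12] = 1,  x[13] = 12,  x[14] = 13,  x[15] = 8,  x[16] = 4,  x[17] = 12,  x[18] = 16,  x[19] = 11,  x[20] = 10,  x[21] = 4,  x[22] = 14,  x[23] = 1,  x[24] = 15,  x[25] = 16,  x[26] = 14,  x[27] = 13,  x[28] = 10,  x[29] = 6,  x[30] = 16,  x[31] = 5,  x[32] = 4,  x[33] = 9,  x[34] = 13,  x[35] = 5,  x[36] = 1,  x[37] = 6,  x[38] = 7.
Since (x[37], x[38]) = (x[1], x[2]) = (6, 7) (two consecutive terms determine the rest), the sequence is periodic with period 36.
(250 - 1) mod 36 = 33, so x[250] = x[34] = 13.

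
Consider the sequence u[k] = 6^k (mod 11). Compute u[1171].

u[0] = 1,  u[1] = 6,  u[2] = 3,  u[3] = 7,  u[4] = 9,  u[5] = 10,  u[6] = 5,  u[7] = 8,  u[8] = 4,  u[9] = 2,  u[10] = 1.
The sequence repeats with period 10.
So u[1171] = u[0 + ((1171-0) mod 10)] = u[1] = 6.

6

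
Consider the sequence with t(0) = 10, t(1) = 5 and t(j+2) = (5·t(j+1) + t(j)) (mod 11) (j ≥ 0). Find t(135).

7

We have t(0) = 10, t(1) = 5, t(2) = 2, t(3) = 4, t(4) = 0, t(5) = 4, t(6) = 9, t(7) = 5, t(8) = 1, t(9) = 10, t(10) = 7, t(11) = 1, t(12) = 1, t(13) = 6, t(14) = 9, t(15) = 7, t(16) = 0, t(17) = 7, t(18) = 2, t(19) = 6, t(20) = 10, t(21) = 1, t(22) = 4, t(23) = 10, t(24) = 10, t(25) = 5.
Since (t(24), t(25)) = (t(0), t(1)) = (10, 5) (two consecutive terms determine the rest), the sequence is periodic with period 24.
So t(135) = t(0 + ((135-0) mod 24)) = t(15) = 7.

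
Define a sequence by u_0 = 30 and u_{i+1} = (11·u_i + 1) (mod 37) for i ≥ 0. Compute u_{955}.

Listing terms: u_0 = 30; u_1 = 35; u_2 = 16; u_3 = 29; u_4 = 24; u_5 = 6; u_6 = 30.
Since u_6 = u_0 = 30, the sequence is periodic with period 6.
(955 - 0) mod 6 = 1, so u_{955} = u_1 = 35.

35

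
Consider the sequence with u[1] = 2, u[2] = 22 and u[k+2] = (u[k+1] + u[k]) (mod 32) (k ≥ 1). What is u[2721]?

8

Listing terms: u[1] = 2, u[2] = 22, u[3] = 24, u[4] = 14, u[5] = 6, u[6] = 20, u[7] = 26, u[8] = 14, u[9] = 8, u[10] = 22, u[11] = 30, u[12] = 20, u[13] = 18, u[14] = 6, u[15] = 24, u[16] = 30, u[17] = 22, u[18] = 20, u[19] = 10, u[20] = 30, u[21] = 8, u[22] = 6, u[23] = 14, u[24] = 20, u[25] = 2, u[26] = 22.
Since (u[25], u[26]) = (u[1], u[2]) = (2, 22) (two consecutive terms determine the rest), the sequence is periodic with period 24.
So u[2721] = u[1 + ((2721-1) mod 24)] = u[9] = 8.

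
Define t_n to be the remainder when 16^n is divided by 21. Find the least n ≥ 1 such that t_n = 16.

We have t_0 = 1; t_1 = 16; t_2 = 4; t_3 = 1.
The sequence repeats with period 3.
The value 16 first appears (with n ≥ 1) at t_1.

1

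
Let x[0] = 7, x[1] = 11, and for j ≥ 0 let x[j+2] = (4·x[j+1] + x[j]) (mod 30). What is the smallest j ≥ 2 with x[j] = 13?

Computing terms: x[0] = 7; x[1] = 11; x[2] = 21; x[3] = 5; x[4] = 11; x[5] = 19; x[6] = 27; x[7] = 7; x[8] = 25; x[9] = 17; x[10] = 3; x[11] = 29; x[12] = 29; x[13] = 25; x[14] = 9; x[15] = 1; x[16] = 13; x[17] = 23; x[18] = 15; x[19] = 23; x[20] = 17; x[21] = 1; x[22] = 21; x[23] = 25; x[24] = 1; x[25] = 29; x[26] = 27; x[27] = 17; x[28] = 5; x[29] = 7; x[30] = 3; x[31] = 19; x[32] = 19; x[33] = 5; x[34] = 9; x[35] = 11; x[36] = 23; x[37] = 13; x[38] = 15; x[39] = 13; x[40] = 7; x[41] = 11.
The sequence repeats with period 40.
The value 13 first appears (with j ≥ 2) at x[16].

16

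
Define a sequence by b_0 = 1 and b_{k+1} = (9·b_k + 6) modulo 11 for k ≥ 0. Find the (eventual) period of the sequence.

5

Listing terms: b_0 = 1,  b_1 = 4,  b_2 = 9,  b_3 = 10,  b_4 = 8,  b_5 = 1.
The sequence repeats with period 5.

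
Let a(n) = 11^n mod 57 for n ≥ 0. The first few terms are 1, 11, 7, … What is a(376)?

a(0) = 1, a(1) = 11, a(2) = 7, a(3) = 20, a(4) = 49, a(5) = 26, a(6) = 1.
Since a(6) = a(0) = 1, the sequence is periodic with period 6.
(376 - 0) mod 6 = 4, so a(376) = a(4) = 49.

49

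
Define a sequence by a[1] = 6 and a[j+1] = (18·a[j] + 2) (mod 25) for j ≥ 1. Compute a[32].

3

Listing terms: a[1] = 6, a[2] = 10, a[3] = 7, a[4] = 3, a[5] = 6.
The sequence repeats with period 4.
So a[32] = a[1 + ((32-1) mod 4)] = a[4] = 3.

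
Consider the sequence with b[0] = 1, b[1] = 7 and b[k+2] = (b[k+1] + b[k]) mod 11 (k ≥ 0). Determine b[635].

Listing terms: b[0] = 1,  b[1] = 7,  b[2] = 8,  b[3] = 4,  b[4] = 1,  b[5] = 5,  b[6] = 6,  b[7] = 0,  b[8] = 6,  b[9] = 6,  b[10] = 1,  b[11] = 7.
The sequence repeats with period 10.
(635 - 0) mod 10 = 5, so b[635] = b[5] = 5.

5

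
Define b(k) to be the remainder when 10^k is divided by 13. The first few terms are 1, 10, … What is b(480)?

b(0) = 1; b(1) = 10; b(2) = 9; b(3) = 12; b(4) = 3; b(5) = 4; b(6) = 1.
Since b(6) = b(0) = 1, the sequence is periodic with period 6.
So b(480) = b(0 + ((480-0) mod 6)) = b(0) = 1.

1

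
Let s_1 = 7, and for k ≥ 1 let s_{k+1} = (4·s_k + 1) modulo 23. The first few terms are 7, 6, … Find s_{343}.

6

Computing terms: s_1 = 7, s_2 = 6, s_3 = 2, s_4 = 9, s_5 = 14, s_6 = 11, s_7 = 22, s_8 = 20, s_9 = 12, s_{10} = 3, s_{11} = 13, s_{12} = 7.
Since s_{12} = s_1 = 7, the sequence is periodic with period 11.
So s_{343} = s_{1 + ((343-1) mod 11)} = s_2 = 6.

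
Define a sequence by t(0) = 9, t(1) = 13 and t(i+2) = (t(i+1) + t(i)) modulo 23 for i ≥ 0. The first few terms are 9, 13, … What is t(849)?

13

Computing terms: t(0) = 9,  t(1) = 13,  t(2) = 22,  t(3) = 12,  t(4) = 11,  t(5) = 0,  t(6) = 11,  t(7) = 11,  t(8) = 22,  t(9) = 10,  t(10) = 9,  t(11) = 19,  t(12) = 5,  t(13) = 1,  t(14) = 6,  t(15) = 7,  t(16) = 13,  t(17) = 20,  t(18) = 10,  t(19) = 7,  t(20) = 17,  t(21) = 1,  t(22) = 18,  t(23) = 19,  t(24) = 14,  t(25) = 10,  t(26) = 1,  t(27) = 11,  t(28) = 12,  t(29) = 0,  t(30) = 12,  t(31) = 12,  t(32) = 1,  t(33) = 13,  t(34) = 14,  t(35) = 4,  t(36) = 18,  t(37) = 22,  t(38) = 17,  t(39) = 16,  t(40) = 10,  t(41) = 3,  t(42) = 13,  t(43) = 16,  t(44) = 6,  t(45) = 22,  t(46) = 5,  t(47) = 4,  t(48) = 9,  t(49) = 13.
The sequence repeats with period 48.
(849 - 0) mod 48 = 33, so t(849) = t(33) = 13.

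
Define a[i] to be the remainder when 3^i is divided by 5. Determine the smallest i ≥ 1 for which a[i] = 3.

We have a[0] = 1,  a[1] = 3,  a[2] = 4,  a[3] = 2,  a[4] = 1.
Since a[4] = a[0] = 1, the sequence is periodic with period 4.
The value 3 first appears (with i ≥ 1) at a[1].

1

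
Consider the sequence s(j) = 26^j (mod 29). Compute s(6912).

Listing terms: s(0) = 1; s(1) = 26; s(2) = 9; s(3) = 2; s(4) = 23; s(5) = 18; s(6) = 4; s(7) = 17; s(8) = 7; s(9) = 8; s(10) = 5; s(11) = 14; s(12) = 16; s(13) = 10; s(14) = 28; s(15) = 3; s(16) = 20; s(17) = 27; s(18) = 6; s(19) = 11; s(20) = 25; s(21) = 12; s(22) = 22; s(23) = 21; s(24) = 24; s(25) = 15; s(26) = 13; s(27) = 19; s(28) = 1.
The sequence repeats with period 28.
(6912 - 0) mod 28 = 24, so s(6912) = s(24) = 24.

24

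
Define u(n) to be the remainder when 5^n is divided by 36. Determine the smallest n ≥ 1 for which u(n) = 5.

We have u(0) = 1,  u(1) = 5,  u(2) = 25,  u(3) = 17,  u(4) = 13,  u(5) = 29,  u(6) = 1.
Since u(6) = u(0) = 1, the sequence is periodic with period 6.
The value 5 first appears (with n ≥ 1) at u(1).

1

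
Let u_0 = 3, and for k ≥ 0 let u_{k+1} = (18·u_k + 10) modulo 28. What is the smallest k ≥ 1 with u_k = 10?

Listing terms: u_0 = 3; u_1 = 8; u_2 = 14; u_3 = 10; u_4 = 22; u_5 = 14.
Since u_5 = u_2 = 14, the sequence is eventually periodic: after a pre-period of length 2 it cycles with period 3.
The value 10 first appears (with k ≥ 1) at u_3.

3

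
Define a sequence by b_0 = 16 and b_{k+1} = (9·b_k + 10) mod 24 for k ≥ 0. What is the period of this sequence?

4

Computing terms: b_0 = 16, b_1 = 10, b_2 = 4, b_3 = 22, b_4 = 16.
Since b_4 = b_0 = 16, the sequence is periodic with period 4.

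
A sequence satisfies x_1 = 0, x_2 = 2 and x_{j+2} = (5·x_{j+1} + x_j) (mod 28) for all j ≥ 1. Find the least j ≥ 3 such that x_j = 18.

Computing terms: x_1 = 0; x_2 = 2; x_3 = 10; x_4 = 24; x_5 = 18; x_6 = 2; x_7 = 0; x_8 = 2.
The sequence repeats with period 6.
The value 18 first appears (with j ≥ 3) at x_5.

5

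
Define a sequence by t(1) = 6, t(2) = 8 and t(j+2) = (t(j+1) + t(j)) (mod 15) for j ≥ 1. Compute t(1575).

Computing terms: t(1) = 6, t(2) = 8, t(3) = 14, t(4) = 7, t(5) = 6, t(6) = 13, t(7) = 4, t(8) = 2, t(9) = 6, t(10) = 8.
Since (t(9), t(10)) = (t(1), t(2)) = (6, 8) (two consecutive terms determine the rest), the sequence is periodic with period 8.
(1575 - 1) mod 8 = 6, so t(1575) = t(7) = 4.

4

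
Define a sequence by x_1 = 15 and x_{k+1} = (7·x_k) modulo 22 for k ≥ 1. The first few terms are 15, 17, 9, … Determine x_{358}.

x_1 = 15,  x_2 = 17,  x_3 = 9,  x_4 = 19,  x_5 = 1,  x_6 = 7,  x_7 = 5,  x_8 = 13,  x_9 = 3,  x_{10} = 21,  x_{11} = 15.
The sequence repeats with period 10.
(358 - 1) mod 10 = 7, so x_{358} = x_8 = 13.

13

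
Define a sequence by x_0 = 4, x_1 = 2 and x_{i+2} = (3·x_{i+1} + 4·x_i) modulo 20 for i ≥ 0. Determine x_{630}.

Listing terms: x_0 = 4; x_1 = 2; x_2 = 2; x_3 = 14; x_4 = 10; x_5 = 6; x_6 = 18; x_7 = 18; x_8 = 6; x_9 = 10; x_{10} = 14; x_{11} = 2; x_{12} = 2.
Since (x_{11}, x_{12}) = (x_1, x_2) = (2, 2) (two consecutive terms determine the rest), the sequence is eventually periodic: after a pre-period of length 1 it cycles with period 10.
For i ≥ 1, x_i depends only on (i - 1) mod 10. (630 - 1) mod 10 = 9, so x_{630} = x_{10} = 14.

14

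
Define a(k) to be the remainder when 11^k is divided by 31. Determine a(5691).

Listing terms: a(0) = 1,  a(1) = 11,  a(2) = 28,  a(3) = 29,  a(4) = 9,  a(5) = 6,  a(6) = 4,  a(7) = 13,  a(8) = 19,  a(9) = 23,  a(10) = 5,  a(11) = 24,  a(12) = 16,  a(13) = 21,  a(14) = 14,  a(15) = 30,  a(16) = 20,  a(17) = 3,  a(18) = 2,  a(19) = 22,  a(20) = 25,  a(21) = 27,  a(22) = 18,  a(23) = 12,  a(24) = 8,  a(25) = 26,  a(26) = 7,  a(27) = 15,  a(28) = 10,  a(29) = 17,  a(30) = 1.
Since a(30) = a(0) = 1, the sequence is periodic with period 30.
(5691 - 0) mod 30 = 21, so a(5691) = a(21) = 27.

27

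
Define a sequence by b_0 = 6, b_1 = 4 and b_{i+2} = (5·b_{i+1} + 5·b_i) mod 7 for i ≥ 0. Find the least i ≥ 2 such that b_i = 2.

Computing terms: b_0 = 6; b_1 = 4; b_2 = 1; b_3 = 4; b_4 = 4; b_5 = 5; b_6 = 3; b_7 = 5; b_8 = 5; b_9 = 1; b_{10} = 2; b_{11} = 1; b_{12} = 1; b_{13} = 3; b_{14} = 6; b_{15} = 3; b_{16} = 3; b_{17} = 2; b_{18} = 4; b_{19} = 2; b_{20} = 2; b_{21} = 6; b_{22} = 5; b_{23} = 6; b_{24} = 6; b_{25} = 4.
Since (b_{24}, b_{25}) = (b_0, b_1) = (6, 4) (two consecutive terms determine the rest), the sequence is periodic with period 24.
The value 2 first appears (with i ≥ 2) at b_{10}.

10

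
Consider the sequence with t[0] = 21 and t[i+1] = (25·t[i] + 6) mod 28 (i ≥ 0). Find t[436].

13

Listing terms: t[0] = 21; t[1] = 27; t[2] = 9; t[3] = 7; t[4] = 13; t[5] = 23; t[6] = 21.
Since t[6] = t[0] = 21, the sequence is periodic with period 6.
(436 - 0) mod 6 = 4, so t[436] = t[4] = 13.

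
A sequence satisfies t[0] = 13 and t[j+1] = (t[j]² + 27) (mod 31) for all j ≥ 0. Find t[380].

Computing terms: t[0] = 13, t[1] = 10, t[2] = 3, t[3] = 5, t[4] = 21, t[5] = 3.
Since t[5] = t[2] = 3, the sequence is eventually periodic: after a pre-period of length 2 it cycles with period 3.
For j ≥ 2, t[j] depends only on (j - 2) mod 3. (380 - 2) mod 3 = 0, so t[380] = t[2] = 3.

3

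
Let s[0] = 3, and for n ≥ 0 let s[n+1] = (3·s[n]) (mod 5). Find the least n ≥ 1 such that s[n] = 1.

3

We have s[0] = 3, s[1] = 4, s[2] = 2, s[3] = 1, s[4] = 3.
Since s[4] = s[0] = 3, the sequence is periodic with period 4.
The value 1 first appears (with n ≥ 1) at s[3].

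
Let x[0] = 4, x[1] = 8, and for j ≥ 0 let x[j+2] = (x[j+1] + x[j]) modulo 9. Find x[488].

Computing terms: x[0] = 4, x[1] = 8, x[2] = 3, x[3] = 2, x[4] = 5, x[5] = 7, x[6] = 3, x[7] = 1, x[8] = 4, x[9] = 5, x[10] = 0, x[11] = 5, x[12] = 5, x[13] = 1, x[14] = 6, x[15] = 7, x[16] = 4, x[17] = 2, x[18] = 6, x[19] = 8, x[20] = 5, x[21] = 4, x[22] = 0, x[23] = 4, x[24] = 4, x[25] = 8.
The sequence repeats with period 24.
So x[488] = x[0 + ((488-0) mod 24)] = x[8] = 4.

4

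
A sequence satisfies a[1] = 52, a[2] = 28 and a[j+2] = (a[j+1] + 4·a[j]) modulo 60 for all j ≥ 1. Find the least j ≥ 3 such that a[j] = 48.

Listing terms: a[1] = 52; a[2] = 28; a[3] = 56; a[4] = 48; a[5] = 32; a[6] = 44; a[7] = 52; a[8] = 48; a[9] = 16; a[10] = 28; a[11] = 32; a[12] = 24; a[13] = 32; a[14] = 8; a[15] = 16; a[16] = 48; a[17] = 52; a[18] = 4; a[19] = 32; a[20] = 48; a[21] = 56; a[22] = 8; a[23] = 52; a[24] = 24; a[25] = 52; a[26] = 28.
The sequence repeats with period 24.
The value 48 first appears (with j ≥ 3) at a[4].

4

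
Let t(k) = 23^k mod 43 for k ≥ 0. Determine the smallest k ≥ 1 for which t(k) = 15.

We have t(0) = 1, t(1) = 23, t(2) = 13, t(3) = 41, t(4) = 40, t(5) = 17, t(6) = 4, t(7) = 6, t(8) = 9, t(9) = 35, t(10) = 31, t(11) = 25, t(12) = 16, t(13) = 24, t(14) = 36, t(15) = 11, t(16) = 38, t(17) = 14, t(18) = 21, t(19) = 10, t(20) = 15, t(21) = 1.
Since t(21) = t(0) = 1, the sequence is periodic with period 21.
The value 15 first appears (with k ≥ 1) at t(20).

20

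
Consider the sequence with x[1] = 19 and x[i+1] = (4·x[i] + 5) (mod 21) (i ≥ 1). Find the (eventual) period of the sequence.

We have x[1] = 19,  x[2] = 18,  x[3] = 14,  x[4] = 19.
The sequence repeats with period 3.

3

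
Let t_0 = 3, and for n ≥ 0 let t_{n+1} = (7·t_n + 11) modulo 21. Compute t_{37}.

11

t_0 = 3,  t_1 = 11,  t_2 = 4,  t_3 = 18,  t_4 = 11.
Since t_4 = t_1 = 11, the sequence is eventually periodic: after a pre-period of length 1 it cycles with period 3.
For n ≥ 1, t_n depends only on (n - 1) mod 3. (37 - 1) mod 3 = 0, so t_{37} = t_1 = 11.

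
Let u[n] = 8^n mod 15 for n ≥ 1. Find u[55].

Computing terms: u[1] = 8; u[2] = 4; u[3] = 2; u[4] = 1; u[5] = 8.
Since u[5] = u[1] = 8, the sequence is periodic with period 4.
(55 - 1) mod 4 = 2, so u[55] = u[3] = 2.

2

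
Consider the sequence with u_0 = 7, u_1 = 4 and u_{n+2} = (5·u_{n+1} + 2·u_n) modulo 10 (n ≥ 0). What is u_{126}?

6

Computing terms: u_0 = 7,  u_1 = 4,  u_2 = 4,  u_3 = 8,  u_4 = 8,  u_5 = 6,  u_6 = 6,  u_7 = 2,  u_8 = 2,  u_9 = 4,  u_{10} = 4.
Since (u_9, u_{10}) = (u_1, u_2) = (4, 4) (two consecutive terms determine the rest), the sequence is eventually periodic: after a pre-period of length 1 it cycles with period 8.
For n ≥ 1, u_n depends only on (n - 1) mod 8. (126 - 1) mod 8 = 5, so u_{126} = u_6 = 6.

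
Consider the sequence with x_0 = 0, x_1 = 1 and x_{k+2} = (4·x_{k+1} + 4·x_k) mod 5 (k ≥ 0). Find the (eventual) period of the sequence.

3

x_0 = 0; x_1 = 1; x_2 = 4; x_3 = 0; x_4 = 1.
The sequence repeats with period 3.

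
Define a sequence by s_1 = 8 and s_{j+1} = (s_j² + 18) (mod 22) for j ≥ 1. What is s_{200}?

Computing terms: s_1 = 8; s_2 = 16; s_3 = 10; s_4 = 8.
The sequence repeats with period 3.
So s_{200} = s_{1 + ((200-1) mod 3)} = s_2 = 16.

16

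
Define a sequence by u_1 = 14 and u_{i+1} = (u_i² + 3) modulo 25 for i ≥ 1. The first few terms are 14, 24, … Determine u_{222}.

24

Listing terms: u_1 = 14, u_2 = 24, u_3 = 4, u_4 = 19, u_5 = 14.
The sequence repeats with period 4.
(222 - 1) mod 4 = 1, so u_{222} = u_2 = 24.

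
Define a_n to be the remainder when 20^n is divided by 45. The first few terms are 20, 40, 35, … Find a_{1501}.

20

Listing terms: a_1 = 20,  a_2 = 40,  a_3 = 35,  a_4 = 25,  a_5 = 5,  a_6 = 10,  a_7 = 20.
The sequence repeats with period 6.
So a_{1501} = a_{1 + ((1501-1) mod 6)} = a_1 = 20.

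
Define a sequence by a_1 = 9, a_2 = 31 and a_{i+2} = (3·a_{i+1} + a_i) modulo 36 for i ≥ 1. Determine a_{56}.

31

Computing terms: a_1 = 9, a_2 = 31, a_3 = 30, a_4 = 13, a_5 = 33, a_6 = 4, a_7 = 9, a_8 = 31.
Since (a_7, a_8) = (a_1, a_2) = (9, 31) (two consecutive terms determine the rest), the sequence is periodic with period 6.
So a_{56} = a_{1 + ((56-1) mod 6)} = a_2 = 31.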